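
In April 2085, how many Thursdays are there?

April 2085 has 30 days and begins on Sunday.
The first Thursday is April 5.
Thursdays fall on 5, 12, 19, 26 — that's 4.

4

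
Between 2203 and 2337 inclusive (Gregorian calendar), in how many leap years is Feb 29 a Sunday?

4

Leap years in 2203–2337: 33 of them.
Feb 29 weekday advances by 5 (mod 7) from one leap year to the next four years later (or differs when a century non-leap intervenes).
Leap-day weekdays: 2204:Wed 2208:Mon 2212:Sat 2216:Thu 2220:Tue 2224:Sun✓ 2228:Fri 2232:Wed 2236:Mon 2240:Sat 2244:Thu 2248:Tue 2252:Sun✓ …(7 more)… 2284:Fri 2288:Wed 2292:Mon 2296:Sat 2304:Mon 2308:Sat 2312:Thu 2316:Tue 2320:Sun✓ 2324:Fri 2328:Wed 2332:Mon 2336:Sat
Sunday: 2224, 2252, 2280, 2320 → 4.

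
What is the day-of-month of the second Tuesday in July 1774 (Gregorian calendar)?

July 1, 1774 is a Friday, so the first Tuesday is the 5th.
The second Tuesday is 5 + 7 = 12.

12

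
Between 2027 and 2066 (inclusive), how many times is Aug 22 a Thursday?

5

Track Aug 22's weekday year by year (advancing +1, or +2 across a Feb 29):
  2027: Sun  2028: Tue (+2)  2029: Wed (+1)  2030: Thu (+1) ✓  2031: Fri (+1)
  2032: Sun (+2)  2033: Mon (+1)  2034: Tue (+1)  2035: Wed (+1)  2036: Fri (+2)
  2037: Sat (+1)  2038: Sun (+1)  2039: Mon (+1)  2040: Wed (+2)  … (12 more years) …
  2053: Fri (+1)  2054: Sat (+1)  2055: Sun (+1)  2056: Tue (+2)  2057: Wed (+1)
  2058: Thu (+1) ✓  2059: Fri (+1)  2060: Sun (+2)  2061: Mon (+1)  2062: Tue (+1)
  2063: Wed (+1)  2064: Fri (+2)  2065: Sat (+1)  2066: Sun (+1)
Thursday years: 2030, 2041, 2047, 2052, 2058 — 5 in total.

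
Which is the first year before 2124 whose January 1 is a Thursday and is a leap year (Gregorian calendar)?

Jan 1 advances by 2 weekdays after a leap year and by 1 after a common year.
2124: Jan 1 is Saturday (leap).
2123: Friday
2122: Thursday
2121: Wednesday
2120: Monday (leap)
2119: Sunday
2118: Saturday
2117: Friday
2116: Wednesday (leap)
2115: Tuesday
2114: Monday
2113: Sunday
2112: Friday (leap)
2111: Thursday
2110: Wednesday
2109: Tuesday
2108: Sunday (leap)
2107: Saturday
2106: Friday
2105: Thursday
2104: Tuesday (leap)
2103: Monday
2102: Sunday
2101: Saturday
2100: Friday
2099: Thursday
2098: Wednesday
2097: Tuesday
2096: Sunday (leap)
2095: Saturday
2094: Friday
2093: Thursday
2092: Tuesday (leap)
2091: Monday
2090: Sunday
2089: Saturday
2088: Thursday (leap)
2088 begins on a Thursday and is a leap year.

2088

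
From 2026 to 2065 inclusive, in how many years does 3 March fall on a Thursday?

Track 3 March's weekday year by year (advancing +1, or +2 across a Feb 29):
  2026: Tue  2027: Wed (+1)  2028: Fri (+2)  2029: Sat (+1)  2030: Sun (+1)
  2031: Mon (+1)  2032: Wed (+2)  2033: Thu (+1) ✓  2034: Fri (+1)  2035: Sat (+1)
  2036: Mon (+2)  2037: Tue (+1)  2038: Wed (+1)  2039: Thu (+1) ✓  … (12 more years) …
  2052: Sun (+2)  2053: Mon (+1)  2054: Tue (+1)  2055: Wed (+1)  2056: Fri (+2)
  2057: Sat (+1)  2058: Sun (+1)  2059: Mon (+1)  2060: Wed (+2)  2061: Thu (+1) ✓
  2062: Fri (+1)  2063: Sat (+1)  2064: Mon (+2)  2065: Tue (+1)
Thursday years: 2033, 2039, 2044, 2050, 2061 — 5 in total.

5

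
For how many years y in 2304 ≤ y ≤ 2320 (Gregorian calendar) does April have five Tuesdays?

April has 30 days; it has five Tuesdays when Tuesday falls among the first (month-length − 28) days — i.e. when April 1 is one of Tuesday/Monday.
April 1 by year: 2304:Fri 2305:Sat 2306:Sun 2307:Mon✓ 2308:Wed 2309:Thu 2310:Fri 2311:Sat 2312:Mon✓ 2313:Tue✓ 2314:Wed 2315:Thu 2316:Sat 2317:Sun 2318:Mon✓ 2319:Tue✓ 2320:Thu
Years with five Tuesdays: 2307, 2312, 2313, 2318, 2319 → 5.

5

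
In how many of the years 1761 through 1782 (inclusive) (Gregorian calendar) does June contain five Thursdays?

6

June has 30 days; it has five Thursdays when Thursday falls among the first (month-length − 28) days — i.e. when June 1 is one of Thursday/Wednesday.
June 1 by year: 1761:Mon 1762:Tue 1763:Wed✓ 1764:Fri 1765:Sat 1766:Sun 1767:Mon 1768:Wed✓ 1769:Thu✓ 1770:Fri 1771:Sat 1772:Mon 1773:Tue 1774:Wed✓ 1775:Thu✓ 1776:Sat 1777:Sun 1778:Mon 1779:Tue 1780:Thu✓ 1781:Fri 1782:Sat
Years with five Thursdays: 1763, 1768, 1769, 1774, 1775, 1780 → 6.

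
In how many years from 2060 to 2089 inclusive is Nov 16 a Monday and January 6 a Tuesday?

3

Check each year's weekday for Nov 16 and January 6:
  2060: Tue/Tue  2061: Wed/Thu  2062: Thu/Fri  2063: Fri/Sat  2064: Sun/Sun  2065: Mon/Tue ✓  2066: Tue/Wed  2067: Wed/Thu  2068: Fri/Fri  2069: Sat/Sun  2070: Sun/Mon  2071: Mon/Tue ✓  2072: Wed/Wed  2073: Thu/Fri  2074: Fri/Sat  2075: Sat/Sun  2076: Mon/Mon  2077: Tue/Wed  2078: Wed/Thu  2079: Thu/Fri  2080: Sat/Sat  2081: Sun/Mon  2082: Mon/Tue ✓  2083: Tue/Wed  2084: Thu/Thu  2085: Fri/Sat  2086: Sat/Sun  2087: Sun/Mon  2088: Tue/Tue  2089: Wed/Thu
Both conditions hold in: 2065, 2071, 2082 — 3.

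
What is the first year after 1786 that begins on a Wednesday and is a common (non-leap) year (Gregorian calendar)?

Jan 1 advances by 2 weekdays after a leap year and by 1 after a common year.
1786: Jan 1 is Sunday.
1787: Monday
1788: Tuesday (leap)
1789: Thursday
1790: Friday
1791: Saturday
1792: Sunday (leap)
1793: Tuesday
1794: Wednesday
1794 begins on a Wednesday and is a common year.

1794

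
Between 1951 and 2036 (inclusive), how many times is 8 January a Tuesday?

Track 8 January's weekday year by year (advancing +1, or +2 across a Feb 29):
  1951: Mon  1952: Tue (+1) ✓  1953: Thu (+2)  1954: Fri (+1)  1955: Sat (+1)
  1956: Sun (+1)  1957: Tue (+2) ✓  1958: Wed (+1)  1959: Thu (+1)  1960: Fri (+1)
  1961: Sun (+2)  1962: Mon (+1)  1963: Tue (+1) ✓  1964: Wed (+1)  … (58 more years) …
  2023: Sun (+1)  2024: Mon (+1)  2025: Wed (+2)  2026: Thu (+1)  2027: Fri (+1)
  2028: Sat (+1)  2029: Mon (+2)  2030: Tue (+1) ✓  2031: Wed (+1)  2032: Thu (+1)
  2033: Sat (+2)  2034: Sun (+1)  2035: Mon (+1)  2036: Tue (+1) ✓
Tuesday years: 1952, 1957, 1963, 1974, 1980, 1985, 1991, 2002, 2008, 2013, 2019, 2030, 2036 — 13 in total.

13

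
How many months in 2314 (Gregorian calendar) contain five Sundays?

4

A month of length L has five Sundays iff its first Sunday is on day ≤ L−28 (so day 1–3 in a 31-day month, 1–2 in a 30-day month, day 1 in a leap February).
Checking each month of 2314: Jan starts Thu (31d); Feb starts Sun (28d); Mar starts Sun (31d) ✓; Apr starts Wed (30d); May starts Fri (31d) ✓; Jun starts Mon (30d); Jul starts Wed (31d); Aug starts Sat (31d) ✓; Sep starts Tue (30d); Oct starts Thu (31d); Nov starts Sun (30d) ✓; Dec starts Tue (31d).
Five-Sunday months: March, May, August, November → 4.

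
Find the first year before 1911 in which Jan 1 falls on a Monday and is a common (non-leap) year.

Jan 1 advances by 2 weekdays after a leap year and by 1 after a common year.
1911: Jan 1 is Sunday.
1910: Saturday
1909: Friday
1908: Wednesday (leap)
1907: Tuesday
1906: Monday
1906 begins on a Monday and is a common year.

1906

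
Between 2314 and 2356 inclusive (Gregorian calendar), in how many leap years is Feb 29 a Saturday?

1

Leap years in 2314–2356: 11 of them.
Feb 29 weekday advances by 5 (mod 7) from one leap year to the next four years later (or differs when a century non-leap intervenes).
Leap-day weekdays: 2316:Tue 2320:Sun 2324:Fri 2328:Wed 2332:Mon 2336:Sat✓ 2340:Thu 2344:Tue 2348:Sun 2352:Fri 2356:Wed
Saturday: 2336 → 1.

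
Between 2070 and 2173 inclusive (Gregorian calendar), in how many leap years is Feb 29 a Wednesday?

4

Leap years in 2070–2173: 25 of them.
Feb 29 weekday advances by 5 (mod 7) from one leap year to the next four years later (or differs when a century non-leap intervenes).
Leap-day weekdays: 2072:Mon 2076:Sat 2080:Thu 2084:Tue 2088:Sun 2092:Fri 2096:Wed✓ 2104:Fri 2108:Wed✓ 2112:Mon 2116:Sat 2120:Thu 2124:Tue 2128:Sun 2132:Fri 2136:Wed✓ 2140:Mon 2144:Sat 2148:Thu 2152:Tue 2156:Sun 2160:Fri 2164:Wed✓ 2168:Mon 2172:Sat
Wednesday: 2096, 2108, 2136, 2164 → 4.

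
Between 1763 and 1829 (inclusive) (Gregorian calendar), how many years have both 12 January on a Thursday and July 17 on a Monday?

7

Check each year's weekday for 12 January and July 17:
  1763: Wed/Sun  1764: Thu/Tue  1765: Sat/Wed  1766: Sun/Thu  1767: Mon/Fri  1768: Tue/Sun  1769: Thu/Mon ✓  1770: Fri/Tue  1771: Sat/Wed  1772: Sun/Fri  1773: Tue/Sat  1774: Wed/Sun  1775: Thu/Mon ✓  1776: Fri/Wed  …(39 more)…  1816: Fri/Wed  1817: Sun/Thu  1818: Mon/Fri  1819: Tue/Sat  1820: Wed/Mon  1821: Fri/Tue  1822: Sat/Wed  1823: Sun/Thu  1824: Mon/Sat  1825: Wed/Sun  1826: Thu/Mon ✓  1827: Fri/Tue  1828: Sat/Thu  1829: Mon/Fri
Both conditions hold in: 1769, 1775, 1786, 1797, 1809, 1815, 1826 — 7.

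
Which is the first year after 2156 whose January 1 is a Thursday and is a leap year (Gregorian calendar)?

Jan 1 advances by 2 weekdays after a leap year and by 1 after a common year.
2156: Jan 1 is Thursday (leap).
2157: Saturday
2158: Sunday
2159: Monday
2160: Tuesday (leap)
2161: Thursday
2162: Friday
2163: Saturday
2164: Sunday (leap)
2165: Tuesday
2166: Wednesday
2167: Thursday
2168: Friday (leap)
2169: Sunday
2170: Monday
2171: Tuesday
2172: Wednesday (leap)
2173: Friday
2174: Saturday
2175: Sunday
2176: Monday (leap)
2177: Wednesday
2178: Thursday
2179: Friday
2180: Saturday (leap)
2181: Monday
2182: Tuesday
2183: Wednesday
2184: Thursday (leap)
2184 begins on a Thursday and is a leap year.

2184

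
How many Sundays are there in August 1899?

August 1899 has 31 days and begins on Tuesday.
The first Sunday is August 6.
Sundays fall on 6, 13, 20, 27 — that's 4.

4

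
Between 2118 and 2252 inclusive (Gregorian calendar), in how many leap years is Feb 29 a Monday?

5

Leap years in 2118–2252: 33 of them.
Feb 29 weekday advances by 5 (mod 7) from one leap year to the next four years later (or differs when a century non-leap intervenes).
Leap-day weekdays: 2120:Thu 2124:Tue 2128:Sun 2132:Fri 2136:Wed 2140:Mon✓ 2144:Sat 2148:Thu 2152:Tue 2156:Sun 2160:Fri 2164:Wed 2168:Mon✓ …(7 more)… 2204:Wed 2208:Mon✓ 2212:Sat 2216:Thu 2220:Tue 2224:Sun 2228:Fri 2232:Wed 2236:Mon✓ 2240:Sat 2244:Thu 2248:Tue 2252:Sun
Monday: 2140, 2168, 2196, 2208, 2236 → 5.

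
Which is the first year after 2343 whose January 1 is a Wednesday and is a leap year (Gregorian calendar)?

Jan 1 advances by 2 weekdays after a leap year and by 1 after a common year.
2343: Jan 1 is Friday.
2344: Saturday (leap)
2345: Monday
2346: Tuesday
2347: Wednesday
2348: Thursday (leap)
2349: Saturday
2350: Sunday
2351: Monday
2352: Tuesday (leap)
2353: Thursday
2354: Friday
2355: Saturday
2356: Sunday (leap)
2357: Tuesday
2358: Wednesday
2359: Thursday
2360: Friday (leap)
2361: Sunday
2362: Monday
2363: Tuesday
2364: Wednesday (leap)
2364 begins on a Wednesday and is a leap year.

2364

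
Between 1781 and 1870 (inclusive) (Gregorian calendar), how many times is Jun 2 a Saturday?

14

Track Jun 2's weekday year by year (advancing +1, or +2 across a Feb 29):
  1781: Sat ✓  1782: Sun (+1)  1783: Mon (+1)  1784: Wed (+2)  1785: Thu (+1)
  1786: Fri (+1)  1787: Sat (+1) ✓  1788: Mon (+2)  1789: Tue (+1)  1790: Wed (+1)
  1791: Thu (+1)  1792: Sat (+2) ✓  1793: Sun (+1)  1794: Mon (+1)  … (62 more years) …
  1857: Tue (+1)  1858: Wed (+1)  1859: Thu (+1)  1860: Sat (+2) ✓  1861: Sun (+1)
  1862: Mon (+1)  1863: Tue (+1)  1864: Thu (+2)  1865: Fri (+1)  1866: Sat (+1) ✓
  1867: Sun (+1)  1868: Tue (+2)  1869: Wed (+1)  1870: Thu (+1)
Saturday years: 1781, 1787, 1792, 1798, 1804, 1810, 1821, 1827, 1832, 1838, 1849, 1855, 1860, 1866 — 14 in total.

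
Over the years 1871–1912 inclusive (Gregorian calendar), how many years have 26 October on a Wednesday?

6

Track 26 October's weekday year by year (advancing +1, or +2 across a Feb 29):
  1871: Thu  1872: Sat (+2)  1873: Sun (+1)  1874: Mon (+1)  1875: Tue (+1)
  1876: Thu (+2)  1877: Fri (+1)  1878: Sat (+1)  1879: Sun (+1)  1880: Tue (+2)
  1881: Wed (+1) ✓  1882: Thu (+1)  1883: Fri (+1)  1884: Sun (+2)  … (14 more years) …
  1899: Thu (+1)  1900: Fri (+1)  1901: Sat (+1)  1902: Sun (+1)  1903: Mon (+1)
  1904: Wed (+2) ✓  1905: Thu (+1)  1906: Fri (+1)  1907: Sat (+1)  1908: Mon (+2)
  1909: Tue (+1)  1910: Wed (+1) ✓  1911: Thu (+1)  1912: Sat (+2)
Wednesday years: 1881, 1887, 1892, 1898, 1904, 1910 — 6 in total.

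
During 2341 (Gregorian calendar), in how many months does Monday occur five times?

A month of length L has five Mondays iff its first Monday is on day ≤ L−28 (so day 1–3 in a 31-day month, 1–2 in a 30-day month, day 1 in a leap February).
Checking each month of 2341: Jan starts Wed (31d); Feb starts Sat (28d); Mar starts Sat (31d) ✓; Apr starts Tue (30d); May starts Thu (31d); Jun starts Sun (30d) ✓; Jul starts Tue (31d); Aug starts Fri (31d); Sep starts Mon (30d) ✓; Oct starts Wed (31d); Nov starts Sat (30d); Dec starts Mon (31d) ✓.
Five-Monday months: March, June, September, December → 4.

4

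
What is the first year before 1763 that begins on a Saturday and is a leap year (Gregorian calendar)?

Jan 1 advances by 2 weekdays after a leap year and by 1 after a common year.
1763: Jan 1 is Saturday.
1762: Friday
1761: Thursday
1760: Tuesday (leap)
1759: Monday
1758: Sunday
1757: Saturday
1756: Thursday (leap)
1755: Wednesday
1754: Tuesday
1753: Monday
1752: Saturday (leap)
1752 begins on a Saturday and is a leap year.

1752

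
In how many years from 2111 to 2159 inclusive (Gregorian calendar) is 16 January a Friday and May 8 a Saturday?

Check each year's weekday for 16 January and May 8:
  2111: Fri/Fri  2112: Sat/Sun  2113: Mon/Mon  2114: Tue/Tue  2115: Wed/Wed  2116: Thu/Fri  2117: Sat/Sat  2118: Sun/Sun  2119: Mon/Mon  2120: Tue/Wed  2121: Thu/Thu  2122: Fri/Fri  2123: Sat/Sat  2124: Sun/Mon  …(21 more)…  2146: Sun/Sun  2147: Mon/Mon  2148: Tue/Wed  2149: Thu/Thu  2150: Fri/Fri  2151: Sat/Sat  2152: Sun/Mon  2153: Tue/Tue  2154: Wed/Wed  2155: Thu/Thu  2156: Fri/Sat ✓  2157: Sun/Sun  2158: Mon/Mon  2159: Tue/Tue
Both conditions hold in: 2128, 2156 — 2.

2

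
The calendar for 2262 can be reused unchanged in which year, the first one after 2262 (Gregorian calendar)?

2273

Two years share a calendar iff Jan 1 falls on the same weekday and both are leap or both are common. 2262: Jan 1 is Wednesday, common year.
2263: Jan 1 Thursday, common
2264: Jan 1 Friday, leap
2265: Jan 1 Sunday, common
2266: Jan 1 Monday, common
2267: Jan 1 Tuesday, common
2268: Jan 1 Wednesday, leap
2269: Jan 1 Friday, common
2270: Jan 1 Saturday, common
2271: Jan 1 Sunday, common
2272: Jan 1 Monday, leap
2273: Jan 1 Wednesday, common
2273 matches on both conditions.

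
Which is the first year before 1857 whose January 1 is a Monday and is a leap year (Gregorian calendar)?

Jan 1 advances by 2 weekdays after a leap year and by 1 after a common year.
1857: Jan 1 is Thursday.
1856: Tuesday (leap)
1855: Monday
1854: Sunday
1853: Saturday
1852: Thursday (leap)
1851: Wednesday
1850: Tuesday
1849: Monday
1848: Saturday (leap)
1847: Friday
1846: Thursday
1845: Wednesday
1844: Monday (leap)
1844 begins on a Monday and is a leap year.

1844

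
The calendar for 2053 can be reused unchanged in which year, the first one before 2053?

Two years share a calendar iff Jan 1 falls on the same weekday and both are leap or both are common. 2053: Jan 1 is Wednesday, common year.
2052: Jan 1 Monday, leap
2051: Jan 1 Sunday, common
2050: Jan 1 Saturday, common
2049: Jan 1 Friday, common
2048: Jan 1 Wednesday, leap
2047: Jan 1 Tuesday, common
2046: Jan 1 Monday, common
2045: Jan 1 Sunday, common
2044: Jan 1 Friday, leap
2043: Jan 1 Thursday, common
2042: Jan 1 Wednesday, common
2042 matches on both conditions.

2042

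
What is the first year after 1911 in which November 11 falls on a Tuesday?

1913

From one year to the next, a fixed date's weekday advances by 1, or by 2 when a Feb 29 lies between the two dates.
1911: November 11 is Saturday.
1912: Monday (+2)
1913: Tuesday (+1)
November 11 falls on a Tuesday in 1913.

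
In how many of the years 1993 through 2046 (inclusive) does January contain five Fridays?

23

January has 31 days; it has five Fridays when Friday falls among the first (month-length − 28) days — i.e. when January 1 is one of Friday/Thursday/Wednesday.
January 1 by year: 1993:Fri✓ 1994:Sat 1995:Sun 1996:Mon 1997:Wed✓ 1998:Thu✓ 1999:Fri✓ 2000:Sat 2001:Mon 2002:Tue 2003:Wed✓ 2004:Thu✓ 2005:Sat 2006:Sun 2007:Mon …(24 more)… 2032:Thu✓ 2033:Sat 2034:Sun 2035:Mon 2036:Tue 2037:Thu✓ 2038:Fri✓ 2039:Sat 2040:Sun 2041:Tue 2042:Wed✓ 2043:Thu✓ 2044:Fri✓ 2045:Sun 2046:Mon
Years with five Fridays: 1993, 1997, 1998, 1999, 2003, 2004, 2009, 2010, 2014, 2015, 2016, 2020, 2021, 2025, 2026, 2027, 2031, 2032, 2037, 2038, 2042, 2043, 2044 → 23.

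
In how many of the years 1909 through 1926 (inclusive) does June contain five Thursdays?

June has 30 days; it has five Thursdays when Thursday falls among the first (month-length − 28) days — i.e. when June 1 is one of Thursday/Wednesday.
June 1 by year: 1909:Tue 1910:Wed✓ 1911:Thu✓ 1912:Sat 1913:Sun 1914:Mon 1915:Tue 1916:Thu✓ 1917:Fri 1918:Sat 1919:Sun 1920:Tue 1921:Wed✓ 1922:Thu✓ 1923:Fri 1924:Sun 1925:Mon 1926:Tue
Years with five Thursdays: 1910, 1911, 1916, 1921, 1922 → 5.

5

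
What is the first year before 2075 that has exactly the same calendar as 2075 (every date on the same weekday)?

Two years share a calendar iff Jan 1 falls on the same weekday and both are leap or both are common. 2075: Jan 1 is Tuesday, common year.
2074: Jan 1 Monday, common
2073: Jan 1 Sunday, common
2072: Jan 1 Friday, leap
2071: Jan 1 Thursday, common
2070: Jan 1 Wednesday, common
2069: Jan 1 Tuesday, common
2069 matches on both conditions.

2069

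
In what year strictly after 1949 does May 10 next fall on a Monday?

From one year to the next, a fixed date's weekday advances by 1, or by 2 when a Feb 29 lies between the two dates.
1949: May 10 is Tuesday.
1950: Wednesday (+1)
1951: Thursday (+1)
1952: Saturday (+2)
1953: Sunday (+1)
1954: Monday (+1)
May 10 falls on a Monday in 1954.

1954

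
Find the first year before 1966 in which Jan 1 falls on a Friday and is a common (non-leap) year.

1965

Jan 1 advances by 2 weekdays after a leap year and by 1 after a common year.
1966: Jan 1 is Saturday.
1965: Friday
1965 begins on a Friday and is a common year.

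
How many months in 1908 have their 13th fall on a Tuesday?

Check the 13th of each month of 1908: Jan 13: Mon, Feb 13: Thu, Mar 13: Fri, Apr 13: Mon, May 13: Wed, Jun 13: Sat, Jul 13: Mon, Aug 13: Thu, Sep 13: Sun, Oct 13: Tue, Nov 13: Fri, Dec 13: Sun.
Tuesday occurs in October — 1 month.

1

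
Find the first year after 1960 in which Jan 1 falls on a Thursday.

Jan 1 advances by 2 weekdays after a leap year and by 1 after a common year.
1960: Jan 1 is Friday (leap).
1961: Sunday
1962: Monday
1963: Tuesday
1964: Wednesday (leap)
1965: Friday
1966: Saturday
1967: Sunday
1968: Monday (leap)
1969: Wednesday
1970: Thursday
1970 begins on a Thursday

1970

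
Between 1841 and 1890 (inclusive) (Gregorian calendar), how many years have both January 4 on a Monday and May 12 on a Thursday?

1

Check each year's weekday for January 4 and May 12:
  1841: Mon/Wed  1842: Tue/Thu  1843: Wed/Fri  1844: Thu/Sun  1845: Sat/Mon  1846: Sun/Tue  1847: Mon/Wed  1848: Tue/Fri  1849: Thu/Sat  1850: Fri/Sun  1851: Sat/Mon  1852: Sun/Wed  1853: Tue/Thu  1854: Wed/Fri  …(22 more)…  1877: Thu/Sat  1878: Fri/Sun  1879: Sat/Mon  1880: Sun/Wed  1881: Tue/Thu  1882: Wed/Fri  1883: Thu/Sat  1884: Fri/Mon  1885: Sun/Tue  1886: Mon/Wed  1887: Tue/Thu  1888: Wed/Sat  1889: Fri/Sun  1890: Sat/Mon
Both conditions hold in: 1864 — 1.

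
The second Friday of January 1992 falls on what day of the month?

10

January 1, 1992 is a Wednesday, so the first Friday is the 3rd.
The second Friday is 3 + 7 = 10.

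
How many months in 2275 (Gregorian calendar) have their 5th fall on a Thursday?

1

Check the 5th of each month of 2275: Jan 5: Tue, Feb 5: Fri, Mar 5: Fri, Apr 5: Mon, May 5: Wed, Jun 5: Sat, Jul 5: Mon, Aug 5: Thu, Sep 5: Sun, Oct 5: Tue, Nov 5: Fri, Dec 5: Sun.
Thursday occurs in August — 1 month.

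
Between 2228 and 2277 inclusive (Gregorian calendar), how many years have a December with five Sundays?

21

December has 31 days; it has five Sundays when Sunday falls among the first (month-length − 28) days — i.e. when December 1 is one of Sunday/Saturday/Friday.
December 1 by year: 2228:Mon 2229:Tue 2230:Wed 2231:Thu 2232:Sat✓ 2233:Sun✓ 2234:Mon 2235:Tue 2236:Thu 2237:Fri✓ 2238:Sat✓ 2239:Sun✓ 2240:Tue 2241:Wed 2242:Thu …(20 more)… 2263:Tue 2264:Thu 2265:Fri✓ 2266:Sat✓ 2267:Sun✓ 2268:Tue 2269:Wed 2270:Thu 2271:Fri✓ 2272:Sun✓ 2273:Mon 2274:Tue 2275:Wed 2276:Fri✓ 2277:Sat✓
Years with five Sundays: 2232, 2233, 2237, 2238, 2239, 2243, 2244, 2248, 2249, 2250, 2254, 2255, 2260, 2261, 2265, 2266, 2267, 2271, 2272, 2276, 2277 → 21.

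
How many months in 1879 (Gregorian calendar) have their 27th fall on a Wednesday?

Check the 27th of each month of 1879: Jan 27: Mon, Feb 27: Thu, Mar 27: Thu, Apr 27: Sun, May 27: Tue, Jun 27: Fri, Jul 27: Sun, Aug 27: Wed, Sep 27: Sat, Oct 27: Mon, Nov 27: Thu, Dec 27: Sat.
Wednesday occurs in August — 1 month.

1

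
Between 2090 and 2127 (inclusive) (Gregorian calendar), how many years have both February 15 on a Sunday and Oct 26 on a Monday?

5

Check each year's weekday for February 15 and Oct 26:
  2090: Wed/Thu  2091: Thu/Fri  2092: Fri/Sun  2093: Sun/Mon ✓  2094: Mon/Tue  2095: Tue/Wed  2096: Wed/Fri  2097: Fri/Sat  2098: Sat/Sun  2099: Sun/Mon ✓  2100: Mon/Tue  2101: Tue/Wed  2102: Wed/Thu  2103: Thu/Fri  …(10 more)…  2114: Thu/Fri  2115: Fri/Sat  2116: Sat/Mon  2117: Mon/Tue  2118: Tue/Wed  2119: Wed/Thu  2120: Thu/Sat  2121: Sat/Sun  2122: Sun/Mon ✓  2123: Mon/Tue  2124: Tue/Thu  2125: Thu/Fri  2126: Fri/Sat  2127: Sat/Sun
Both conditions hold in: 2093, 2099, 2105, 2111, 2122 — 5.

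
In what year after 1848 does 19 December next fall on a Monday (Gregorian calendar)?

From one year to the next, a fixed date's weekday advances by 1, or by 2 when a Feb 29 lies between the two dates.
1848: December 19 is Tuesday.
1849: Wednesday (+1)
1850: Thursday (+1)
1851: Friday (+1)
1852: Sunday (+2)
1853: Monday (+1)
19 December falls on a Monday in 1853.

1853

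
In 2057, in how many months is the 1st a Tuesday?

Check the 1st of each month of 2057: Jan 1: Mon, Feb 1: Thu, Mar 1: Thu, Apr 1: Sun, May 1: Tue, Jun 1: Fri, Jul 1: Sun, Aug 1: Wed, Sep 1: Sat, Oct 1: Mon, Nov 1: Thu, Dec 1: Sat.
Tuesday occurs in May — 1 month.

1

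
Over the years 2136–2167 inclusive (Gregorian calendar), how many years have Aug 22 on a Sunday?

4

Track Aug 22's weekday year by year (advancing +1, or +2 across a Feb 29):
  2136: Wed  2137: Thu (+1)  2138: Fri (+1)  2139: Sat (+1)  2140: Mon (+2)
  2141: Tue (+1)  2142: Wed (+1)  2143: Thu (+1)  2144: Sat (+2)  2145: Sun (+1) ✓
  2146: Mon (+1)  2147: Tue (+1)  2148: Thu (+2)  2149: Fri (+1)  … (4 more years) …
  2154: Thu (+1)  2155: Fri (+1)  2156: Sun (+2) ✓  2157: Mon (+1)  2158: Tue (+1)
  2159: Wed (+1)  2160: Fri (+2)  2161: Sat (+1)  2162: Sun (+1) ✓  2163: Mon (+1)
  2164: Wed (+2)  2165: Thu (+1)  2166: Fri (+1)  2167: Sat (+1)
Sunday years: 2145, 2151, 2156, 2162 — 4 in total.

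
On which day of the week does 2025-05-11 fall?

January 1, 2025 is a Wednesday.
May 11 is day 131 of the year, i.e. 130 days after Jan 1.
130 mod 7 = 4, so advance 4 weekdays from Wednesday: Sunday.

Sunday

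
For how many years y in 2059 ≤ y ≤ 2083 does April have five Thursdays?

April has 30 days; it has five Thursdays when Thursday falls among the first (month-length − 28) days — i.e. when April 1 is one of Thursday/Wednesday.
April 1 by year: 2059:Tue 2060:Thu✓ 2061:Fri 2062:Sat 2063:Sun 2064:Tue 2065:Wed✓ 2066:Thu✓ 2067:Fri 2068:Sun 2069:Mon 2070:Tue 2071:Wed✓ 2072:Fri 2073:Sat 2074:Sun 2075:Mon 2076:Wed✓ 2077:Thu✓ 2078:Fri 2079:Sat 2080:Mon 2081:Tue 2082:Wed✓ 2083:Thu✓
Years with five Thursdays: 2060, 2065, 2066, 2071, 2076, 2077, 2082, 2083 → 8.

8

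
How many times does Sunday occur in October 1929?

October 1929 has 31 days and begins on Tuesday.
The first Sunday is October 6.
Sundays fall on 6, 13, 20, 27 — that's 4.

4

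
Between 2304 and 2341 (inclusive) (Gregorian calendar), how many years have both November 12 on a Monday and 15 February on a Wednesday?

1

Check each year's weekday for November 12 and 15 February:
  2304: Sat/Mon  2305: Sun/Wed  2306: Mon/Thu  2307: Tue/Fri  2308: Thu/Sat  2309: Fri/Mon  2310: Sat/Tue  2311: Sun/Wed  2312: Tue/Thu  2313: Wed/Sat  2314: Thu/Sun  2315: Fri/Mon  2316: Sun/Tue  2317: Mon/Thu  …(10 more)…  2328: Mon/Wed ✓  2329: Tue/Fri  2330: Wed/Sat  2331: Thu/Sun  2332: Sat/Mon  2333: Sun/Wed  2334: Mon/Thu  2335: Tue/Fri  2336: Thu/Sat  2337: Fri/Mon  2338: Sat/Tue  2339: Sun/Wed  2340: Tue/Thu  2341: Wed/Sat
Both conditions hold in: 2328 — 1.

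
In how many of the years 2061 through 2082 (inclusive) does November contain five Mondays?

6

November has 30 days; it has five Mondays when Monday falls among the first (month-length − 28) days — i.e. when November 1 is one of Monday/Sunday.
November 1 by year: 2061:Tue 2062:Wed 2063:Thu 2064:Sat 2065:Sun✓ 2066:Mon✓ 2067:Tue 2068:Thu 2069:Fri 2070:Sat 2071:Sun✓ 2072:Tue 2073:Wed 2074:Thu 2075:Fri 2076:Sun✓ 2077:Mon✓ 2078:Tue 2079:Wed 2080:Fri 2081:Sat 2082:Sun✓
Years with five Mondays: 2065, 2066, 2071, 2076, 2077, 2082 → 6.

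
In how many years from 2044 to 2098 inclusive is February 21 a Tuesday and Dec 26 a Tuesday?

6

Check each year's weekday for February 21 and Dec 26:
  2044: Sun/Mon  2045: Tue/Tue ✓  2046: Wed/Wed  2047: Thu/Thu  2048: Fri/Sat  2049: Sun/Sun  2050: Mon/Mon  2051: Tue/Tue ✓  2052: Wed/Thu  2053: Fri/Fri  2054: Sat/Sat  2055: Sun/Sun  2056: Mon/Tue  2057: Wed/Wed  …(27 more)…  2085: Wed/Wed  2086: Thu/Thu  2087: Fri/Fri  2088: Sat/Sun  2089: Mon/Mon  2090: Tue/Tue ✓  2091: Wed/Wed  2092: Thu/Fri  2093: Sat/Sat  2094: Sun/Sun  2095: Mon/Mon  2096: Tue/Wed  2097: Thu/Thu  2098: Fri/Fri
Both conditions hold in: 2045, 2051, 2062, 2073, 2079, 2090 — 6.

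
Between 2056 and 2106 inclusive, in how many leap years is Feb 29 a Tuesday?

Leap years in 2056–2106: 12 of them.
Feb 29 weekday advances by 5 (mod 7) from one leap year to the next four years later (or differs when a century non-leap intervenes).
Leap-day weekdays: 2056:Tue✓ 2060:Sun 2064:Fri 2068:Wed 2072:Mon 2076:Sat 2080:Thu 2084:Tue✓ 2088:Sun 2092:Fri 2096:Wed 2104:Fri
Tuesday: 2056, 2084 → 2.

2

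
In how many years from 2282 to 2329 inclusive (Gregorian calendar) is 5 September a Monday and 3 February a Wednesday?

Check each year's weekday for 5 September and 3 February:
  2282: Tue/Fri  2283: Wed/Sat  2284: Fri/Sun  2285: Sat/Tue  2286: Sun/Wed  2287: Mon/Thu  2288: Wed/Fri  2289: Thu/Sun  2290: Fri/Mon  2291: Sat/Tue  2292: Mon/Wed ✓  2293: Tue/Fri  2294: Wed/Sat  2295: Thu/Sun  …(20 more)…  2316: Tue/Thu  2317: Wed/Sat  2318: Thu/Sun  2319: Fri/Mon  2320: Sun/Tue  2321: Mon/Thu  2322: Tue/Fri  2323: Wed/Sat  2324: Fri/Sun  2325: Sat/Tue  2326: Sun/Wed  2327: Mon/Thu  2328: Wed/Fri  2329: Thu/Sun
Both conditions hold in: 2292, 2304 — 2.

2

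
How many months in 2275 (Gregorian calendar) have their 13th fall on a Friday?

1

Check the 13th of each month of 2275: Jan 13: Wed, Feb 13: Sat, Mar 13: Sat, Apr 13: Tue, May 13: Thu, Jun 13: Sun, Jul 13: Tue, Aug 13: Fri, Sep 13: Mon, Oct 13: Wed, Nov 13: Sat, Dec 13: Mon.
Friday occurs in August — 1 month.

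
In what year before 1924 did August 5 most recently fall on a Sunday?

From one year to the next, a fixed date's weekday advances by 1, or by 2 when a Feb 29 lies between the two dates.
1924: August 5 is Tuesday.
1923: Sunday (−2)
August 5 falls on a Sunday in 1923.

1923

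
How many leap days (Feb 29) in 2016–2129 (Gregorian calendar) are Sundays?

Leap years in 2016–2129: 28 of them.
Feb 29 weekday advances by 5 (mod 7) from one leap year to the next four years later (or differs when a century non-leap intervenes).
Leap-day weekdays: 2016:Mon 2020:Sat 2024:Thu 2028:Tue 2032:Sun✓ 2036:Fri 2040:Wed 2044:Mon 2048:Sat 2052:Thu 2056:Tue 2060:Sun✓ 2064:Fri 2068:Wed 2072:Mon 2076:Sat 2080:Thu 2084:Tue 2088:Sun✓ 2092:Fri 2096:Wed 2104:Fri 2108:Wed 2112:Mon 2116:Sat 2120:Thu 2124:Tue 2128:Sun✓
Sunday: 2032, 2060, 2088, 2128 → 4.

4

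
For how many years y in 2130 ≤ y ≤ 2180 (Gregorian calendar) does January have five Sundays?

23

January has 31 days; it has five Sundays when Sunday falls among the first (month-length − 28) days — i.e. when January 1 is one of Sunday/Saturday/Friday.
January 1 by year: 2130:Sun✓ 2131:Mon 2132:Tue 2133:Thu 2134:Fri✓ 2135:Sat✓ 2136:Sun✓ 2137:Tue 2138:Wed 2139:Thu 2140:Fri✓ 2141:Sun✓ 2142:Mon 2143:Tue 2144:Wed …(21 more)… 2166:Wed 2167:Thu 2168:Fri✓ 2169:Sun✓ 2170:Mon 2171:Tue 2172:Wed 2173:Fri✓ 2174:Sat✓ 2175:Sun✓ 2176:Mon 2177:Wed 2178:Thu 2179:Fri✓ 2180:Sat✓
Years with five Sundays: 2130, 2134, 2135, 2136, 2140, 2141, 2145, 2146, 2147, 2151, 2152, 2157, 2158, 2162, 2163, 2164, 2168, 2169, 2173, 2174, 2175, 2179, 2180 → 23.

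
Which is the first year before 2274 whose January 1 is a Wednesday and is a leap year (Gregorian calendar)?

2268

Jan 1 advances by 2 weekdays after a leap year and by 1 after a common year.
2274: Jan 1 is Thursday.
2273: Wednesday
2272: Monday (leap)
2271: Sunday
2270: Saturday
2269: Friday
2268: Wednesday (leap)
2268 begins on a Wednesday and is a leap year.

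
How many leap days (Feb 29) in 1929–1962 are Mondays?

Leap years in 1929–1962: 8 of them.
Feb 29 weekday advances by 5 (mod 7) from one leap year to the next four years later (or differs when a century non-leap intervenes).
Leap-day weekdays: 1932:Mon✓ 1936:Sat 1940:Thu 1944:Tue 1948:Sun 1952:Fri 1956:Wed 1960:Mon✓
Monday: 1932, 1960 → 2.

2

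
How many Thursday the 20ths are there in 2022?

Check the 20th of each month of 2022: Jan 20: Thu, Feb 20: Sun, Mar 20: Sun, Apr 20: Wed, May 20: Fri, Jun 20: Mon, Jul 20: Wed, Aug 20: Sat, Sep 20: Tue, Oct 20: Thu, Nov 20: Sun, Dec 20: Tue.
Thursday occurs in January, October — 2 months.

2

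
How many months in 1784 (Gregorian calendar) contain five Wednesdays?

A month of length L has five Wednesdays iff its first Wednesday is on day ≤ L−28 (so day 1–3 in a 31-day month, 1–2 in a 30-day month, day 1 in a leap February).
Checking each month of 1784: Jan starts Thu (31d); Feb starts Sun (29d); Mar starts Mon (31d) ✓; Apr starts Thu (30d); May starts Sat (31d); Jun starts Tue (30d) ✓; Jul starts Thu (31d); Aug starts Sun (31d); Sep starts Wed (30d) ✓; Oct starts Fri (31d); Nov starts Mon (30d); Dec starts Wed (31d) ✓.
Five-Wednesday months: March, June, September, December → 4.

4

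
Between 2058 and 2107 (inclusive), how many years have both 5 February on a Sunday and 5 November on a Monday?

Check each year's weekday for 5 February and 5 November:
  2058: Tue/Tue  2059: Wed/Wed  2060: Thu/Fri  2061: Sat/Sat  2062: Sun/Sun  2063: Mon/Mon  2064: Tue/Wed  2065: Thu/Thu  2066: Fri/Fri  2067: Sat/Sat  2068: Sun/Mon ✓  2069: Tue/Tue  2070: Wed/Wed  2071: Thu/Thu  …(22 more)…  2094: Fri/Fri  2095: Sat/Sat  2096: Sun/Mon ✓  2097: Tue/Tue  2098: Wed/Wed  2099: Thu/Thu  2100: Fri/Fri  2101: Sat/Sat  2102: Sun/Sun  2103: Mon/Mon  2104: Tue/Wed  2105: Thu/Thu  2106: Fri/Fri  2107: Sat/Sat
Both conditions hold in: 2068, 2096 — 2.

2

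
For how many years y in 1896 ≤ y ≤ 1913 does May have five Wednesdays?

May has 31 days; it has five Wednesdays when Wednesday falls among the first (month-length − 28) days — i.e. when May 1 is one of Wednesday/Tuesday/Monday.
May 1 by year: 1896:Fri 1897:Sat 1898:Sun 1899:Mon✓ 1900:Tue✓ 1901:Wed✓ 1902:Thu 1903:Fri 1904:Sun 1905:Mon✓ 1906:Tue✓ 1907:Wed✓ 1908:Fri 1909:Sat 1910:Sun 1911:Mon✓ 1912:Wed✓ 1913:Thu
Years with five Wednesdays: 1899, 1900, 1901, 1905, 1906, 1907, 1911, 1912 → 8.

8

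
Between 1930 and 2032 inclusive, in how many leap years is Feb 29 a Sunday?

Leap years in 1930–2032: 26 of them.
Feb 29 weekday advances by 5 (mod 7) from one leap year to the next four years later (or differs when a century non-leap intervenes).
Leap-day weekdays: 1932:Mon 1936:Sat 1940:Thu 1944:Tue 1948:Sun✓ 1952:Fri 1956:Wed 1960:Mon 1964:Sat 1968:Thu 1972:Tue 1976:Sun✓ 1980:Fri 1984:Wed 1988:Mon 1992:Sat 1996:Thu 2000:Tue 2004:Sun✓ 2008:Fri 2012:Wed 2016:Mon 2020:Sat 2024:Thu 2028:Tue 2032:Sun✓
Sunday: 1948, 1976, 2004, 2032 → 4.

4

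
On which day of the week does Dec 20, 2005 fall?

January 1, 2005 is a Saturday.
December 20 is day 354 of the year, i.e. 353 days after Jan 1.
353 mod 7 = 3, so advance 3 weekdays from Saturday: Tuesday.

Tuesday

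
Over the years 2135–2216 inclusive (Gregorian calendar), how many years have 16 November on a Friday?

12

Track 16 November's weekday year by year (advancing +1, or +2 across a Feb 29):
  2135: Wed  2136: Fri (+2) ✓  2137: Sat (+1)  2138: Sun (+1)  2139: Mon (+1)
  2140: Wed (+2)  2141: Thu (+1)  2142: Fri (+1) ✓  2143: Sat (+1)  2144: Mon (+2)
  2145: Tue (+1)  2146: Wed (+1)  2147: Thu (+1)  2148: Sat (+2)  … (54 more years) …
  2203: Wed (+1)  2204: Fri (+2) ✓  2205: Sat (+1)  2206: Sun (+1)  2207: Mon (+1)
  2208: Wed (+2)  2209: Thu (+1)  2210: Fri (+1) ✓  2211: Sat (+1)  2212: Mon (+2)
  2213: Tue (+1)  2214: Wed (+1)  2215: Thu (+1)  2216: Sat (+2)
Friday years: 2136, 2142, 2153, 2159, 2164, 2170, 2181, 2187, 2192, 2198, 2204, 2210 — 12 in total.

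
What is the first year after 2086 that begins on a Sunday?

2090

Jan 1 advances by 2 weekdays after a leap year and by 1 after a common year.
2086: Jan 1 is Tuesday.
2087: Wednesday
2088: Thursday (leap)
2089: Saturday
2090: Sunday
2090 begins on a Sunday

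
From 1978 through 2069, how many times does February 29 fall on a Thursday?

3

Leap years in 1978–2069: 23 of them.
Feb 29 weekday advances by 5 (mod 7) from one leap year to the next four years later (or differs when a century non-leap intervenes).
Leap-day weekdays: 1980:Fri 1984:Wed 1988:Mon 1992:Sat 1996:Thu✓ 2000:Tue 2004:Sun 2008:Fri 2012:Wed 2016:Mon 2020:Sat 2024:Thu✓ 2028:Tue 2032:Sun 2036:Fri 2040:Wed 2044:Mon 2048:Sat 2052:Thu✓ 2056:Tue 2060:Sun 2064:Fri 2068:Wed
Thursday: 1996, 2024, 2052 → 3.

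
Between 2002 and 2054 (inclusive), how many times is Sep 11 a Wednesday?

Track Sep 11's weekday year by year (advancing +1, or +2 across a Feb 29):
  2002: Wed ✓  2003: Thu (+1)  2004: Sat (+2)  2005: Sun (+1)  2006: Mon (+1)
  2007: Tue (+1)  2008: Thu (+2)  2009: Fri (+1)  2010: Sat (+1)  2011: Sun (+1)
  2012: Tue (+2)  2013: Wed (+1) ✓  2014: Thu (+1)  2015: Fri (+1)  … (25 more years) …
  2041: Wed (+1) ✓  2042: Thu (+1)  2043: Fri (+1)  2044: Sun (+2)  2045: Mon (+1)
  2046: Tue (+1)  2047: Wed (+1) ✓  2048: Fri (+2)  2049: Sat (+1)  2050: Sun (+1)
  2051: Mon (+1)  2052: Wed (+2) ✓  2053: Thu (+1)  2054: Fri (+1)
Wednesday years: 2002, 2013, 2019, 2024, 2030, 2041, 2047, 2052 — 8 in total.

8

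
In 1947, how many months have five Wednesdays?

5

A month of length L has five Wednesdays iff its first Wednesday is on day ≤ L−28 (so day 1–3 in a 31-day month, 1–2 in a 30-day month, day 1 in a leap February).
Checking each month of 1947: Jan starts Wed (31d) ✓; Feb starts Sat (28d); Mar starts Sat (31d); Apr starts Tue (30d) ✓; May starts Thu (31d); Jun starts Sun (30d); Jul starts Tue (31d) ✓; Aug starts Fri (31d); Sep starts Mon (30d); Oct starts Wed (31d) ✓; Nov starts Sat (30d); Dec starts Mon (31d) ✓.
Five-Wednesday months: January, April, July, October, December → 5.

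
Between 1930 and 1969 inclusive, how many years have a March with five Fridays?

17

March has 31 days; it has five Fridays when Friday falls among the first (month-length − 28) days — i.e. when March 1 is one of Friday/Thursday/Wednesday.
March 1 by year: 1930:Sat 1931:Sun 1932:Tue 1933:Wed✓ 1934:Thu✓ 1935:Fri✓ 1936:Sun 1937:Mon 1938:Tue 1939:Wed✓ 1940:Fri✓ 1941:Sat 1942:Sun 1943:Mon 1944:Wed✓ …(10 more)… 1955:Tue 1956:Thu✓ 1957:Fri✓ 1958:Sat 1959:Sun 1960:Tue 1961:Wed✓ 1962:Thu✓ 1963:Fri✓ 1964:Sun 1965:Mon 1966:Tue 1967:Wed✓ 1968:Fri✓ 1969:Sat
Years with five Fridays: 1933, 1934, 1935, 1939, 1940, 1944, 1945, 1946, 1950, 1951, 1956, 1957, 1961, 1962, 1963, 1967, 1968 → 17.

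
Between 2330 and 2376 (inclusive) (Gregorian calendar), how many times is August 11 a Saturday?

Track August 11's weekday year by year (advancing +1, or +2 across a Feb 29):
  2330: Mon  2331: Tue (+1)  2332: Thu (+2)  2333: Fri (+1)  2334: Sat (+1) ✓
  2335: Sun (+1)  2336: Tue (+2)  2337: Wed (+1)  2338: Thu (+1)  2339: Fri (+1)
  2340: Sun (+2)  2341: Mon (+1)  2342: Tue (+1)  2343: Wed (+1)  … (19 more years) …
  2363: Sun (+1)  2364: Tue (+2)  2365: Wed (+1)  2366: Thu (+1)  2367: Fri (+1)
  2368: Sun (+2)  2369: Mon (+1)  2370: Tue (+1)  2371: Wed (+1)  2372: Fri (+2)
  2373: Sat (+1) ✓  2374: Sun (+1)  2375: Mon (+1)  2376: Wed (+2)
Saturday years: 2334, 2345, 2351, 2356, 2362, 2373 — 6 in total.

6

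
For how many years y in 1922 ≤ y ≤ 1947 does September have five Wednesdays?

September has 30 days; it has five Wednesdays when Wednesday falls among the first (month-length − 28) days — i.e. when September 1 is one of Wednesday/Tuesday.
September 1 by year: 1922:Fri 1923:Sat 1924:Mon 1925:Tue✓ 1926:Wed✓ 1927:Thu 1928:Sat 1929:Sun 1930:Mon 1931:Tue✓ 1932:Thu 1933:Fri 1934:Sat 1935:Sun 1936:Tue✓ 1937:Wed✓ 1938:Thu 1939:Fri 1940:Sun 1941:Mon 1942:Tue✓ 1943:Wed✓ 1944:Fri 1945:Sat 1946:Sun 1947:Mon
Years with five Wednesdays: 1925, 1926, 1931, 1936, 1937, 1942, 1943 → 7.

7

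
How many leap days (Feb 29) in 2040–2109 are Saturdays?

Leap years in 2040–2109: 17 of them.
Feb 29 weekday advances by 5 (mod 7) from one leap year to the next four years later (or differs when a century non-leap intervenes).
Leap-day weekdays: 2040:Wed 2044:Mon 2048:Sat✓ 2052:Thu 2056:Tue 2060:Sun 2064:Fri 2068:Wed 2072:Mon 2076:Sat✓ 2080:Thu 2084:Tue 2088:Sun 2092:Fri 2096:Wed 2104:Fri 2108:Wed
Saturday: 2048, 2076 → 2.

2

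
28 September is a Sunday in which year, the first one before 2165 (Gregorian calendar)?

2160

From one year to the next, a fixed date's weekday advances by 1, or by 2 when a Feb 29 lies between the two dates.
2165: September 28 is Saturday.
2164: Friday (−1)
2163: Wednesday (−2)
2162: Tuesday (−1)
2161: Monday (−1)
2160: Sunday (−1)
28 September falls on a Sunday in 2160.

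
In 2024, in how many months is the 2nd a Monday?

2

Check the 2nd of each month of 2024: Jan 2: Tue, Feb 2: Fri, Mar 2: Sat, Apr 2: Tue, May 2: Thu, Jun 2: Sun, Jul 2: Tue, Aug 2: Fri, Sep 2: Mon, Oct 2: Wed, Nov 2: Sat, Dec 2: Mon.
Monday occurs in September, December — 2 months.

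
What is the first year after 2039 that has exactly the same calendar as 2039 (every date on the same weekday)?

2050

Two years share a calendar iff Jan 1 falls on the same weekday and both are leap or both are common. 2039: Jan 1 is Saturday, common year.
2040: Jan 1 Sunday, leap
2041: Jan 1 Tuesday, common
2042: Jan 1 Wednesday, common
2043: Jan 1 Thursday, common
2044: Jan 1 Friday, leap
2045: Jan 1 Sunday, common
2046: Jan 1 Monday, common
2047: Jan 1 Tuesday, common
2048: Jan 1 Wednesday, leap
2049: Jan 1 Friday, common
2050: Jan 1 Saturday, common
2050 matches on both conditions.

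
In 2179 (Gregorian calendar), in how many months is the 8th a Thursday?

Check the 8th of each month of 2179: Jan 8: Fri, Feb 8: Mon, Mar 8: Mon, Apr 8: Thu, May 8: Sat, Jun 8: Tue, Jul 8: Thu, Aug 8: Sun, Sep 8: Wed, Oct 8: Fri, Nov 8: Mon, Dec 8: Wed.
Thursday occurs in April, July — 2 months.

2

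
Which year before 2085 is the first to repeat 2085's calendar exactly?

2074

Two years share a calendar iff Jan 1 falls on the same weekday and both are leap or both are common. 2085: Jan 1 is Monday, common year.
2084: Jan 1 Saturday, leap
2083: Jan 1 Friday, common
2082: Jan 1 Thursday, common
2081: Jan 1 Wednesday, common
2080: Jan 1 Monday, leap
2079: Jan 1 Sunday, common
2078: Jan 1 Saturday, common
2077: Jan 1 Friday, common
2076: Jan 1 Wednesday, leap
2075: Jan 1 Tuesday, common
2074: Jan 1 Monday, common
2074 matches on both conditions.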